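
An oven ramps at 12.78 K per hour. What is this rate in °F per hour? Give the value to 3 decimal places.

23.004 °F/hour

Since only a temperature interval is involved, the additive offset between the scales drops out.
A change of 1 K is a change of 1.8°F, so 12.78 × 1.8 = 23.004.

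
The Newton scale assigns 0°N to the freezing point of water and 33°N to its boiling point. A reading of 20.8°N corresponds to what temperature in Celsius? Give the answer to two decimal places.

Linear interpolation between the fixed points: C = (20.8 - 0) × 100 / (33 - 0) = 63.0303°C.

63.03°C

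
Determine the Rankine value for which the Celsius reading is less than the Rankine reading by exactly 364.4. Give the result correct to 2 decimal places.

205.31°R

Let R be the Rankine reading. The Celsius reading is C = 5/9·R - 273.15.
Require C - R = -364.4: (-4/9)·R - 273.15 = -364.4.
R = (-364.4 + 273.15) / (-4/9) = 205.31.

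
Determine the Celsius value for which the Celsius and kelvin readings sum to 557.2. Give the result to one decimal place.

142.0°C

Let C be the Celsius reading. The kelvin reading is K = 1·C + 273.15.
Require C + K = 557.2: (2)·C + 273.15 = 557.2.
C = (557.2 - 273.15) / (2) = 142.0.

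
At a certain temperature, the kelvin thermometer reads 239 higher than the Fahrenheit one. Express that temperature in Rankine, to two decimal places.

Let x be the Fahrenheit reading; then the kelvin reading is 5/9·x + 255.372.
(5/9·x + 255.372) - x = 239  ⇒  (-4/9)·x = -16.3722  ⇒  x = 36.8375°F.
In Celsius: (36.8375 - 32) × 5/9 = 2.6875°C.
In Rankine: 2.6875 × 1.8 + 491.67 = 496.51°R.

496.51°R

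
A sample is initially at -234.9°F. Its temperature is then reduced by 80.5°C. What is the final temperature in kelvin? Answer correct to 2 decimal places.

44.37 K

Initial temperature in Celsius: (-234.9 - 32) × 5/9 = -148.2778°C.
Final Celsius temperature: -148.2778 - 80.5000 = -228.7778°C.
In kelvin: -228.7778 + 273.15 = 44.37 K.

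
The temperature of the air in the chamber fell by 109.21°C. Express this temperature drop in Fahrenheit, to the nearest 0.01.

196.58°F

Only the scale ratio 1.8 matters for a change in temperature.
109.21 × 1.8 = 196.58.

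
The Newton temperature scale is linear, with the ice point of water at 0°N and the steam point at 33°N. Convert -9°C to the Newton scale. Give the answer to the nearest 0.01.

-2.97°N

Linearly onto the Newton scale: 0 + (-9.0000 / 100) × (33 - 0) = -2.97°N.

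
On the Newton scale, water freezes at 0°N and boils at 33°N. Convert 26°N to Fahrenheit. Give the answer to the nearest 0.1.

Linear interpolation between the fixed points: C = (26 - 0) × 100 / (33 - 0) = 78.7879°C.
Then 78.7879 × 1.8 + 32 = 173.8°F.

173.8°F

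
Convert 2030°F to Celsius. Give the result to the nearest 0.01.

1110.00°C

In Celsius: (2030 - 32) × 5/9 = 1110.0000°C.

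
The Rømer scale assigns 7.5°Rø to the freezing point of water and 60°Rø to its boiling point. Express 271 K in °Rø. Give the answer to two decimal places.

6.37°Rø

First in Celsius: 271 - 273.15 = -2.1500°C.
Linearly onto the Rømer scale: 7.5 + (-2.1500 / 100) × (60 - 7.5) = 6.37°Rø.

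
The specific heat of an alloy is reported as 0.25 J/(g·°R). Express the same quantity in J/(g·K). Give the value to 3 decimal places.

Since only a temperature interval is involved, the additive offset between the scales drops out.
A change of 1 K is a change of 1.8°R, so per K the value is 0.25 × 1.8 = 0.450.

0.450 J/(g·K)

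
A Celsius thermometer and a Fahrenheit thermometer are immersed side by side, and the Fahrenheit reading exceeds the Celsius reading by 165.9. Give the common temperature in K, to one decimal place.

440.5 K

Let x be the Celsius reading; then the Fahrenheit reading is 1.8·x + 32.
(1.8·x + 32) - x = 165.9  ⇒  (0.8)·x = 133.9  ⇒  x = 167.3750°C.
In kelvin: 167.3750 + 273.15 = 440.5 K.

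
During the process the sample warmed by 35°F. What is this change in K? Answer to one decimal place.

19.4 K

An interval of 1°F corresponds to 5/9 K.
35 × 5/9 = 19.4.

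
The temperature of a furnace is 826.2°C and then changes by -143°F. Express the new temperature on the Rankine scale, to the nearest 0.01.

The 143°F change is an interval, so only the factor 5/9 applies: -143 × 5/9 = -79.4444°C.
Final Celsius temperature: 826.2000 - 79.4444 = 746.7556°C.
In Rankine: 746.7556 × 1.8 + 491.67 = 1835.83°R.

1835.83°R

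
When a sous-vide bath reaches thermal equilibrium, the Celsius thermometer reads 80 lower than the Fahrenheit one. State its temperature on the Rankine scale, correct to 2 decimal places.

599.67°R

Let x be the Fahrenheit reading; then the Celsius reading is 5/9·x - 17.7778.
(5/9·x - 17.7778) - x = -80  ⇒  (-4/9)·x = -62.2222  ⇒  x = 140.0000°F.
In Celsius: (140 - 32) × 5/9 = 60.0000°C.
In Rankine: 60.0000 × 1.8 + 491.67 = 599.67°R.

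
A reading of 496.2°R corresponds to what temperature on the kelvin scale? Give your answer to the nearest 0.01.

275.67 K

In Celsius: (496.2 - 491.67) × 5/9 = 2.5167°C.
In kelvin: 2.5167 + 273.15 = 275.67 K.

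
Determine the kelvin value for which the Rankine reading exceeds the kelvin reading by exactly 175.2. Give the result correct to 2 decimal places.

Let K be the kelvin reading. The Rankine reading is R = 1.8·K.
Require R - K = 175.2: (0.8)·K = 175.2.
K = (175.2) / (0.8) = 219.00.

219.00 K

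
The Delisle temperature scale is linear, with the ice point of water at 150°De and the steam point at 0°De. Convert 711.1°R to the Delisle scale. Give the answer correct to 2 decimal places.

-32.86°De

First in Celsius: (711.1 - 491.67) × 5/9 = 121.9056°C.
Linearly onto the Delisle scale: 150 + (121.9056 / 100) × (0 - 150) = -32.86°De.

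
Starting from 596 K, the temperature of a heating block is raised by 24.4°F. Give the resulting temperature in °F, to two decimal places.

Initial temperature in Celsius: 596 - 273.15 = 322.8500°C.
The 24.4°F change is an interval, so only the factor 5/9 applies: +24.4 × 5/9 = +13.5556°C.
Final Celsius temperature: 322.8500 + 13.5556 = 336.4056°C.
In Fahrenheit: 336.4056 × 1.8 + 32 = 637.53°F.

637.53°F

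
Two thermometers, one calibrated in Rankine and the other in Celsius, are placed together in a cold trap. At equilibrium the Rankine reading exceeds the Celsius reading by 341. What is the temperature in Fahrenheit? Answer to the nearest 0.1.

Let x be the Rankine reading; then the Celsius reading is 5/9·x - 273.15.
(5/9·x - 273.15) - x = -341  ⇒  (-4/9)·x = -67.85  ⇒  x = 152.6625°R.
In Celsius: (152.6625 - 491.67) × 5/9 = -188.3375°C.
In Fahrenheit: -188.3375 × 1.8 + 32 = -307.0°F.

-307.0°F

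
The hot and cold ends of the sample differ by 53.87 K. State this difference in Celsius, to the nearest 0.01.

53.87°C

Kelvin and Celsius degrees are the same size, so the interval is unchanged: 53.87.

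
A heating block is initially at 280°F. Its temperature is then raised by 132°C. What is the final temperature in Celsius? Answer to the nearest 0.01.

269.78°C

Initial temperature in Celsius: (280 - 32) × 5/9 = 137.7778°C.
Final Celsius temperature: 137.7778 + 132.0000 = 269.7778°C.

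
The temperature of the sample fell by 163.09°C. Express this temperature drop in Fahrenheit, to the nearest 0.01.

Only the scale ratio 1.8 matters for a change in temperature.
163.09 × 1.8 = 293.56.

293.56°F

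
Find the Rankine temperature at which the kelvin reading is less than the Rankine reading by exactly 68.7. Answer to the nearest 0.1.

154.6°R

Let R be the Rankine reading. The kelvin reading is K = 5/9·R.
Require K - R = -68.7: (-4/9)·R = -68.7.
R = (-68.7) / (-4/9) = 154.6.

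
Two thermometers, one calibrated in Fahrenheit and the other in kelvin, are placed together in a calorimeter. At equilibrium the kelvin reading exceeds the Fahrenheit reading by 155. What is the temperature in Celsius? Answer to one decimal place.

Let x be the Fahrenheit reading; then the kelvin reading is 5/9·x + 255.372.
(5/9·x + 255.372) - x = 155  ⇒  (-4/9)·x = -100.372  ⇒  x = 225.8375°F.
In Celsius: (225.8375 - 32) × 5/9 = 107.7°C.

107.7°C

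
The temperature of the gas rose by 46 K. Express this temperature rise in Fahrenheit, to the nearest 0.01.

For a temperature interval the offset drops out; only the factor 1.8 applies.
46 × 1.8 = 82.80.

82.80°F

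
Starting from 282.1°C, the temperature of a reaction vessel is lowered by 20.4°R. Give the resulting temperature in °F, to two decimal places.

The 20.4°R change is an interval, so only the factor 5/9 applies: -20.4 × 5/9 = -11.3333°C.
Final Celsius temperature: 282.1000 - 11.3333 = 270.7667°C.
In Fahrenheit: 270.7667 × 1.8 + 32 = 519.38°F.

519.38°F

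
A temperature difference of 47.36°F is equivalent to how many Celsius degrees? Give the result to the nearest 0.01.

26.31°C

An interval of 1°F corresponds to 5/9°C.
47.36 × 5/9 = 26.31.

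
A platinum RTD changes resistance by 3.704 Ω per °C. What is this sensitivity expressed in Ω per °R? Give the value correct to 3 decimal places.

2.058 Ω per °R

Since only a temperature interval is involved, the additive offset between the scales drops out.
A change of 1°R is a change of 5/9°C, so per °R the value is 3.704 × 5/9 = 2.058.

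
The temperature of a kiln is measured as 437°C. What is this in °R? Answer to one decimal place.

1278.3°R

In Rankine: 437.0000 × 1.8 + 491.67 = 1278.3°R.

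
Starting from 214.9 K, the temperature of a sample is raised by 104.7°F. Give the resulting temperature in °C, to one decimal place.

-0.1°C

Initial temperature in Celsius: 214.9 - 273.15 = -58.2500°C.
The 104.7°F change is an interval, so only the factor 5/9 applies: +104.7 × 5/9 = +58.1667°C.
Final Celsius temperature: -58.2500 + 58.1667 = -0.0833°C.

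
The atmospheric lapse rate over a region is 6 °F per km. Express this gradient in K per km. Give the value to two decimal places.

The quantity depends on a temperature interval, so only the ratio of degree sizes applies; the offset between the scales is irrelevant.
A change of 1°F is a change of 5/9 K, so 6 × 5/9 = 3.33.

3.33 K/km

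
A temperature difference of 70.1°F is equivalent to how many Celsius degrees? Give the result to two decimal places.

38.94°C

Only the scale ratio 5/9 matters for a change in temperature.
70.1 × 5/9 = 38.94.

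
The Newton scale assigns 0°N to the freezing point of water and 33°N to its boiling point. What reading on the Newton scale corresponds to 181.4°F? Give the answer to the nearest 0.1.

First in Celsius: (181.4 - 32) × 5/9 = 83.0000°C.
Linearly onto the Newton scale: 0 + (83.0000 / 100) × (33 - 0) = 27.4°N.

27.4°N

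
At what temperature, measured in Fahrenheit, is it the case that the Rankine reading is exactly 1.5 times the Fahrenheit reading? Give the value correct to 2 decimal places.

Let F be the Fahrenheit reading. The Rankine reading is R = 1·F + 459.67.
Require R = 1.5·F: 1·F + 459.67 = 1.5·F.
(-0.5)·F = -459.67  ⇒  F = 919.34.

919.34°F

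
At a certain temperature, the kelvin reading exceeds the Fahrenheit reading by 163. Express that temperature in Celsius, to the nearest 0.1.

Let x be the Fahrenheit reading; then the kelvin reading is 5/9·x + 255.372.
(5/9·x + 255.372) - x = 163  ⇒  (-4/9)·x = -92.3722  ⇒  x = 207.8375°F.
In Celsius: (207.8375 - 32) × 5/9 = 97.7°C.

97.7°C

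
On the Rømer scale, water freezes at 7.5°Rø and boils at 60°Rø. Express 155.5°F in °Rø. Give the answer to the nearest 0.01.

43.52°Rø

First in Celsius: (155.5 - 32) × 5/9 = 68.6111°C.
Linearly onto the Rømer scale: 7.5 + (68.6111 / 100) × (60 - 7.5) = 43.52°Rø.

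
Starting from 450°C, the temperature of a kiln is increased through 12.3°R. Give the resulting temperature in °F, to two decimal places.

The 12.3°R change is an interval, so only the factor 5/9 applies: +12.3 × 5/9 = +6.8333°C.
Final Celsius temperature: 450.0000 + 6.8333 = 456.8333°C.
In Fahrenheit: 456.8333 × 1.8 + 32 = 854.30°F.

854.30°F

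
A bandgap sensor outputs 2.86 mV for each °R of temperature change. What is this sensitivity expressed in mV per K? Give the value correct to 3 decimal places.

The quantity depends on a temperature interval, so only the ratio of degree sizes applies; the offset between the scales is irrelevant.
A change of 1 K is a change of 1.8°R, so per K the value is 2.86 × 1.8 = 5.148.

5.148 mV per K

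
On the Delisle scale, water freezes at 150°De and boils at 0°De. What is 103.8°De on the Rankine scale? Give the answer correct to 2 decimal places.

Linear interpolation between the fixed points: C = (103.8 - 150) × 100 / (0 - 150) = 30.8000°C.
Then 30.8000 × 1.8 + 491.67 = 547.11°R.

547.11°R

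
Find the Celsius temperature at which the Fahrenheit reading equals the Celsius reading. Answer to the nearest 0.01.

-40.00°C

Let C be the Celsius reading. The Fahrenheit reading is F = 1.8·C + 32.
Set F = C: 1.8·C + 32 = C.
(0.8)·C = -32  ⇒  C = -40.00.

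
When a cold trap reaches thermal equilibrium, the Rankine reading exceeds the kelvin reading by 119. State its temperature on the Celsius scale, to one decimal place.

-124.4°C

Let x be the Rankine reading; then the kelvin reading is 5/9·x.
(5/9·x) - x = -119  ⇒  (-4/9)·x = -119  ⇒  x = 267.7500°R.
In Celsius: (267.75 - 491.67) × 5/9 = -124.4°C.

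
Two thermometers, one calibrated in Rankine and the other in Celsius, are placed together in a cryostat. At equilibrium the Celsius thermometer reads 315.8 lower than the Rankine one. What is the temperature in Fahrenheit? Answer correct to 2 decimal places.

Let x be the Rankine reading; then the Celsius reading is 5/9·x - 273.15.
(5/9·x - 273.15) - x = -315.8  ⇒  (-4/9)·x = -42.65  ⇒  x = 95.9625°R.
In Celsius: (95.9625 - 491.67) × 5/9 = -219.8375°C.
In Fahrenheit: -219.8375 × 1.8 + 32 = -363.71°F.

-363.71°F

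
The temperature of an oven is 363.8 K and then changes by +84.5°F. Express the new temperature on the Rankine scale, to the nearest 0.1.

Initial temperature in Celsius: 363.8 - 273.15 = 90.6500°C.
The 84.5°F change is an interval, so only the factor 5/9 applies: +84.5 × 5/9 = +46.9444°C.
Final Celsius temperature: 90.6500 + 46.9444 = 137.5944°C.
In Rankine: 137.5944 × 1.8 + 491.67 = 739.3°R.

739.3°R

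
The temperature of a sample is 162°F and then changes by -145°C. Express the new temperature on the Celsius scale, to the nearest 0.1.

-72.8°C

Initial temperature in Celsius: (162 - 32) × 5/9 = 72.2222°C.
Final Celsius temperature: 72.2222 - 145.0000 = -72.7778°C.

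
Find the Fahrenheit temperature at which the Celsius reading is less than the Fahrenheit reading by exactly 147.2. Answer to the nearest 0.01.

Let F be the Fahrenheit reading. The Celsius reading is C = 5/9·F - 17.7778.
Require C - F = -147.2: (-4/9)·F - 17.7778 = -147.2.
F = (-147.2 + 17.7778) / (-4/9) = 291.20.

291.20°F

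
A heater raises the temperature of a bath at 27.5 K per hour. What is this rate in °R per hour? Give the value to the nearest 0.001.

Since only a temperature interval is involved, the additive offset between the scales drops out.
A change of 1 K is a change of 1.8°R, so 27.5 × 1.8 = 49.500.

49.500 °R/hour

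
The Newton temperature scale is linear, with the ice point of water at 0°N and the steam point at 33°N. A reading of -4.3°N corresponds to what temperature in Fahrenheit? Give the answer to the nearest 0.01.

8.55°F

Linear interpolation between the fixed points: C = (-4.3 - 0) × 100 / (33 - 0) = -13.0303°C.
Then -13.0303 × 1.8 + 32 = 8.55°F.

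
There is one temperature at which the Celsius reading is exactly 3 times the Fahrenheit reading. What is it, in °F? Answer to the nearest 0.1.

-7.3°F

Let F be the Fahrenheit reading. The Celsius reading is C = 5/9·F - 17.7778.
Require C = 3·F: 5/9·F - 17.7778 = 3·F.
(-22/9)·F = 17.7778  ⇒  F = -7.3.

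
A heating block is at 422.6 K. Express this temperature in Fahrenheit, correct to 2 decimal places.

In Celsius: 422.6 - 273.15 = 149.4500°C.
In Fahrenheit: 149.4500 × 1.8 + 32 = 301.01°F.

301.01°F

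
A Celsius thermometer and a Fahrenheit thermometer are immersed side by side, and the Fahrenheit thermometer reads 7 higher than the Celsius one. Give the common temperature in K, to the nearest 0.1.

241.9 K

Let x be the Celsius reading; then the Fahrenheit reading is 1.8·x + 32.
(1.8·x + 32) - x = 7  ⇒  (0.8)·x = -25  ⇒  x = -31.2500°C.
In kelvin: -31.2500 + 273.15 = 241.9 K.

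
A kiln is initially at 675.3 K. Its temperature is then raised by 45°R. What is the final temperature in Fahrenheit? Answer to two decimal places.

800.87°F

Initial temperature in Celsius: 675.3 - 273.15 = 402.1500°C.
The 45°R change is an interval, so only the factor 5/9 applies: +45 × 5/9 = +25.0000°C.
Final Celsius temperature: 402.1500 + 25.0000 = 427.1500°C.
In Fahrenheit: 427.1500 × 1.8 + 32 = 800.87°F.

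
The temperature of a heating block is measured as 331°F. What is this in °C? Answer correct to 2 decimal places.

166.11°C

In Celsius: (331 - 32) × 5/9 = 166.1111°C.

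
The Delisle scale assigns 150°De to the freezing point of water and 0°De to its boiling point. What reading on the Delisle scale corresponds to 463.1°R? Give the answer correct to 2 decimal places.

First in Celsius: (463.1 - 491.67) × 5/9 = -15.8722°C.
Linearly onto the Delisle scale: 150 + (-15.8722 / 100) × (0 - 150) = 173.81°De.

173.81°De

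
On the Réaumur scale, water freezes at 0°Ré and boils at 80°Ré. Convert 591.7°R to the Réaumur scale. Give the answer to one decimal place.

First in Celsius: (591.7 - 491.67) × 5/9 = 55.5722°C.
Linearly onto the Réaumur scale: 0 + (55.5722 / 100) × (80 - 0) = 44.5°Ré.

44.5°Ré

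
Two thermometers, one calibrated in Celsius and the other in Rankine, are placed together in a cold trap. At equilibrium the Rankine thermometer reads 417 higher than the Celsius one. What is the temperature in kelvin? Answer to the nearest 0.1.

179.8 K

Let x be the Celsius reading; then the Rankine reading is 1.8·x + 491.67.
(1.8·x + 491.67) - x = 417  ⇒  (0.8)·x = -74.67  ⇒  x = -93.3375°C.
In kelvin: -93.3375 + 273.15 = 179.8 K.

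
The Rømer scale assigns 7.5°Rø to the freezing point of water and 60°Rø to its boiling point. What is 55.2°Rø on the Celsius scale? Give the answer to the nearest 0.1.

Linear interpolation between the fixed points: C = (55.2 - 7.5) × 100 / (60 - 7.5) = 90.8571°C.

90.9°C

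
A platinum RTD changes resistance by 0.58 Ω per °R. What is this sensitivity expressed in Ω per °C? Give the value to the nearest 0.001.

1.044 Ω per °C

Since only a temperature interval is involved, the additive offset between the scales drops out.
A change of 1°C is a change of 1.8°R, so per °C the value is 0.58 × 1.8 = 1.044.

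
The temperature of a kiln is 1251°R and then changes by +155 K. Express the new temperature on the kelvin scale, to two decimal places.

Initial temperature in Celsius: (1251 - 491.67) × 5/9 = 421.8500°C.
The 155 K change is an interval; Kelvin and Celsius degrees are the same size, so ΔC = +155°C.
Final Celsius temperature: 421.8500 + 155.0000 = 576.8500°C.
In kelvin: 576.8500 + 273.15 = 850.00 K.

850.00 K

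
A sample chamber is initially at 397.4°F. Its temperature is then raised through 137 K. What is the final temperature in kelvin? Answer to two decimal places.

613.15 K

Initial temperature in Celsius: (397.4 - 32) × 5/9 = 203.0000°C.
The 137 K change is an interval; Kelvin and Celsius degrees are the same size, so ΔC = +137°C.
Final Celsius temperature: 203.0000 + 137.0000 = 340.0000°C.
In kelvin: 340.0000 + 273.15 = 613.15 K.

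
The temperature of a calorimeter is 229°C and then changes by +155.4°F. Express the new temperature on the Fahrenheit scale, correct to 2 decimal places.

The 155.4°F change is an interval, so only the factor 5/9 applies: +155.4 × 5/9 = +86.3333°C.
Final Celsius temperature: 229.0000 + 86.3333 = 315.3333°C.
In Fahrenheit: 315.3333 × 1.8 + 32 = 599.60°F.

599.60°F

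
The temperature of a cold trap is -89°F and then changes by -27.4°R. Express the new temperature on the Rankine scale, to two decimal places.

343.27°R

Initial temperature in Celsius: (-89 - 32) × 5/9 = -67.2222°C.
The 27.4°R change is an interval, so only the factor 5/9 applies: -27.4 × 5/9 = -15.2222°C.
Final Celsius temperature: -67.2222 - 15.2222 = -82.4444°C.
In Rankine: -82.4444 × 1.8 + 491.67 = 343.27°R.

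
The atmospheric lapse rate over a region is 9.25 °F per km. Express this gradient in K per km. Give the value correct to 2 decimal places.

5.14 K/km

Since only a temperature interval is involved, the additive offset between the scales drops out.
A change of 1°F is a change of 5/9 K, so 9.25 × 5/9 = 5.14.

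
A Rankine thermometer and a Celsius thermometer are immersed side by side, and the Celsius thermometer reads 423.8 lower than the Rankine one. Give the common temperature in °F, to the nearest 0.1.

-120.7°F

Let x be the Rankine reading; then the Celsius reading is 5/9·x - 273.15.
(5/9·x - 273.15) - x = -423.8  ⇒  (-4/9)·x = -150.65  ⇒  x = 338.9625°R.
In Celsius: (338.9625 - 491.67) × 5/9 = -84.8375°C.
In Fahrenheit: -84.8375 × 1.8 + 32 = -120.7°F.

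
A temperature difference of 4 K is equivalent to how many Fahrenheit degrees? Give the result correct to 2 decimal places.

7.20°F

Only the scale ratio 1.8 matters for a change in temperature.
4 × 1.8 = 7.20.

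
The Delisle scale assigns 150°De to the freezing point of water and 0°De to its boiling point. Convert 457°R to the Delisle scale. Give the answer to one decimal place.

178.9°De

First in Celsius: (457 - 491.67) × 5/9 = -19.2611°C.
Linearly onto the Delisle scale: 150 + (-19.2611 / 100) × (0 - 150) = 178.9°De.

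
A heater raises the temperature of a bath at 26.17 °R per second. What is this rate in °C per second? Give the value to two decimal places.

Since only a temperature interval is involved, the additive offset between the scales drops out.
A change of 1°R is a change of 5/9°C, so 26.17 × 5/9 = 14.54.

14.54 °C/second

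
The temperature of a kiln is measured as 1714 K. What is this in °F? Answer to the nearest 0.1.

In Celsius: 1714 - 273.15 = 1440.8500°C.
In Fahrenheit: 1440.8500 × 1.8 + 32 = 2625.5°F.

2625.5°F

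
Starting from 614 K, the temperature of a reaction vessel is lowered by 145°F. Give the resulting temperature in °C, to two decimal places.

Initial temperature in Celsius: 614 - 273.15 = 340.8500°C.
The 145°F change is an interval, so only the factor 5/9 applies: -145 × 5/9 = -80.5556°C.
Final Celsius temperature: 340.8500 - 80.5556 = 260.2944°C.

260.29°C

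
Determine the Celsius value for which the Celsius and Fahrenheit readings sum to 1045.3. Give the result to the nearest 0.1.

361.9°C

Let C be the Celsius reading. The Fahrenheit reading is F = 1.8·C + 32.
Require C + F = 1045.3: (2.8)·C + 32 = 1045.3.
C = (1045.3 - 32) / (2.8) = 361.9.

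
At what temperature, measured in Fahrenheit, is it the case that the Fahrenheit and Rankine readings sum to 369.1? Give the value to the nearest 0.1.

Let F be the Fahrenheit reading. The Rankine reading is R = 1·F + 459.67.
Require F + R = 369.1: (2)·F + 459.67 = 369.1.
F = (369.1 - 459.67) / (2) = -45.3.

-45.3°F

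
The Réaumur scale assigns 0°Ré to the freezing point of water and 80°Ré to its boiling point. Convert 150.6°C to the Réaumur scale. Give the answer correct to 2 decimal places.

120.48°Ré

Linearly onto the Réaumur scale: 0 + (150.6000 / 100) × (80 - 0) = 120.48°Ré.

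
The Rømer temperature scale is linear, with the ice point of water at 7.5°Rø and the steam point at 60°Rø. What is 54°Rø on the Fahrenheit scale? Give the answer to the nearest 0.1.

Linear interpolation between the fixed points: C = (54 - 7.5) × 100 / (60 - 7.5) = 88.5714°C.
Then 88.5714 × 1.8 + 32 = 191.4°F.

191.4°F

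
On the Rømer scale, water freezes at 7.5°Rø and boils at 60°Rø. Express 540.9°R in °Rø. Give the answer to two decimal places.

21.86°Rø

First in Celsius: (540.9 - 491.67) × 5/9 = 27.3500°C.
Linearly onto the Rømer scale: 7.5 + (27.3500 / 100) × (60 - 7.5) = 21.86°Rø.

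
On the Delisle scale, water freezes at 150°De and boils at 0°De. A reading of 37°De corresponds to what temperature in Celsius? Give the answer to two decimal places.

75.33°C

Linear interpolation between the fixed points: C = (37 - 150) × 100 / (0 - 150) = 75.3333°C.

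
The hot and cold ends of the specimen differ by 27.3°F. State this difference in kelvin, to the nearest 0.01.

For a temperature interval the offset drops out; only the factor 5/9 applies.
27.3 × 5/9 = 15.17.

15.17 K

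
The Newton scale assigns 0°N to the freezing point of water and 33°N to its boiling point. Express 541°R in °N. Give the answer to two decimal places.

9.04°N

First in Celsius: (541 - 491.67) × 5/9 = 27.4056°C.
Linearly onto the Newton scale: 0 + (27.4056 / 100) × (33 - 0) = 9.04°N.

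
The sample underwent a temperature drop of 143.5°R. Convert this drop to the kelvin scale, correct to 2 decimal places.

For a temperature interval the offset drops out; only the factor 5/9 applies.
143.5 × 5/9 = 79.72.

79.72 K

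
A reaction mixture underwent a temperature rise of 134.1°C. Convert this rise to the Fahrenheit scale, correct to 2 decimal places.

241.38°F

An interval of 1°C corresponds to 1.8°F.
134.1 × 1.8 = 241.38.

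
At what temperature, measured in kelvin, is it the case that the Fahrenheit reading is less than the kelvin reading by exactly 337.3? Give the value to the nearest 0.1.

153.0 K

Let K be the kelvin reading. The Fahrenheit reading is F = 1.8·K - 459.67.
Require F - K = -337.3: (0.8)·K - 459.67 = -337.3.
K = (-337.3 + 459.67) / (0.8) = 153.0.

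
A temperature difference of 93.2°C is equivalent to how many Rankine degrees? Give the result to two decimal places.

167.76°R

An interval of 1°C corresponds to 1.8°R.
93.2 × 1.8 = 167.76.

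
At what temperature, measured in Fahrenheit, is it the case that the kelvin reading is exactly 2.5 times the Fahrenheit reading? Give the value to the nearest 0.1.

Let F be the Fahrenheit reading. The kelvin reading is K = 5/9·F + 255.372.
Require K = 2.5·F: 5/9·F + 255.372 = 2.5·F.
(-35/18)·F = -255.372  ⇒  F = 131.3.

131.3°F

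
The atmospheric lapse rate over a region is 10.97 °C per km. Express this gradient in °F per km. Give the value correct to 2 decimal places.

19.75 °F/km

The quantity depends on a temperature interval, so only the ratio of degree sizes applies; the offset between the scales is irrelevant.
A change of 1°C is a change of 1.8°F, so 10.97 × 1.8 = 19.75.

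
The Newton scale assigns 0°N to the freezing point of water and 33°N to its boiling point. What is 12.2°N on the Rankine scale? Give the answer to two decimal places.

558.22°R

Linear interpolation between the fixed points: C = (12.2 - 0) × 100 / (33 - 0) = 36.9697°C.
Then 36.9697 × 1.8 + 491.67 = 558.22°R.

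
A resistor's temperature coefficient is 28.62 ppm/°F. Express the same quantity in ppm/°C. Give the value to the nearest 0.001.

51.516 ppm/°C

Since only a temperature interval is involved, the additive offset between the scales drops out.
A change of 1°C is a change of 1.8°F, so per °C the value is 28.62 × 1.8 = 51.516.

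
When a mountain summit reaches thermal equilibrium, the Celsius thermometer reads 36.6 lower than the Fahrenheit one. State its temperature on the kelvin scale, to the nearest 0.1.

Let x be the Fahrenheit reading; then the Celsius reading is 5/9·x - 17.7778.
(5/9·x - 17.7778) - x = -36.6  ⇒  (-4/9)·x = -18.8222  ⇒  x = 42.3500°F.
In Celsius: (42.35 - 32) × 5/9 = 5.7500°C.
In kelvin: 5.7500 + 273.15 = 278.9 K.

278.9 K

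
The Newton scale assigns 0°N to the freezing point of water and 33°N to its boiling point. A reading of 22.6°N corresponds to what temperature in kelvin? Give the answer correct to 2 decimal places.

341.63 K

Linear interpolation between the fixed points: C = (22.6 - 0) × 100 / (33 - 0) = 68.4848°C.
Then 68.4848 + 273.15 = 341.63 K.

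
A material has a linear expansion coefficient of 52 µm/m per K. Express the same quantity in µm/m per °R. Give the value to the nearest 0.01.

The quantity depends on a temperature interval, so only the ratio of degree sizes applies; the offset between the scales is irrelevant.
A change of 1°R is a change of 5/9 K, so per °R the value is 52 × 5/9 = 28.89.

28.89 µm/m per °R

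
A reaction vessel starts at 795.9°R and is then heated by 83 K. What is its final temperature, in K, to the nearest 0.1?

525.2 K

Initial temperature in Celsius: (795.9 - 491.67) × 5/9 = 169.0167°C.
The 83 K change is an interval; Kelvin and Celsius degrees are the same size, so ΔC = +83°C.
Final Celsius temperature: 169.0167 + 83.0000 = 252.0167°C.
In kelvin: 252.0167 + 273.15 = 525.2 K.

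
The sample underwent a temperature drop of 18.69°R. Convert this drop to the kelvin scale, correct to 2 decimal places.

For a temperature interval the offset drops out; only the factor 5/9 applies.
18.69 × 5/9 = 10.38.

10.38 K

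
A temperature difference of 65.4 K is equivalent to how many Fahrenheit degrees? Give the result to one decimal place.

For a temperature interval the offset drops out; only the factor 1.8 applies.
65.4 × 1.8 = 117.7.

117.7°F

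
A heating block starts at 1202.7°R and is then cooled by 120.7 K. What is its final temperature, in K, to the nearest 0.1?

Initial temperature in Celsius: (1202.7 - 491.67) × 5/9 = 395.0167°C.
The 120.7 K change is an interval; Kelvin and Celsius degrees are the same size, so ΔC = -120.7°C.
Final Celsius temperature: 395.0167 - 120.7000 = 274.3167°C.
In kelvin: 274.3167 + 273.15 = 547.5 K.

547.5 K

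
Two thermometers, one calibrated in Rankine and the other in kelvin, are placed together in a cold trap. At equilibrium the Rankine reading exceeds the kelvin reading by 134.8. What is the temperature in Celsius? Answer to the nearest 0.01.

Let x be the Rankine reading; then the kelvin reading is 5/9·x.
(5/9·x) - x = -134.8  ⇒  (-4/9)·x = -134.8  ⇒  x = 303.3000°R.
In Celsius: (303.3 - 491.67) × 5/9 = -104.65°C.

-104.65°C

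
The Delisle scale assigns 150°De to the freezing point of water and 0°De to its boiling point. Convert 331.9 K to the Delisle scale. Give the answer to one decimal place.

First in Celsius: 331.9 - 273.15 = 58.7500°C.
Linearly onto the Delisle scale: 150 + (58.7500 / 100) × (0 - 150) = 61.9°De.

61.9°De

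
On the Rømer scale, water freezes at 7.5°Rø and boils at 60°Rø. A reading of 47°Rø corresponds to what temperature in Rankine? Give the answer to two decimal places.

627.10°R

Linear interpolation between the fixed points: C = (47 - 7.5) × 100 / (60 - 7.5) = 75.2381°C.
Then 75.2381 × 1.8 + 491.67 = 627.10°R.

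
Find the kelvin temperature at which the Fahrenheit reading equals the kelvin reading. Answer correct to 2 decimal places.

574.59 K

Let K be the kelvin reading. The Fahrenheit reading is F = 1.8·K - 459.67.
Set F = K: 1.8·K - 459.67 = K.
(0.8)·K = 459.67  ⇒  K = 574.59.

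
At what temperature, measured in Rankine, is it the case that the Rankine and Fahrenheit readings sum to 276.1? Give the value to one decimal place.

367.9°R

Let R be the Rankine reading. The Fahrenheit reading is F = 1·R - 459.67.
Require R + F = 276.1: (2)·R - 459.67 = 276.1.
R = (276.1 + 459.67) / (2) = 367.9.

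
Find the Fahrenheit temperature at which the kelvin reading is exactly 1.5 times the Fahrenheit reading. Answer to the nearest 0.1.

270.4°F

Let F be the Fahrenheit reading. The kelvin reading is K = 5/9·F + 255.372.
Require K = 1.5·F: 5/9·F + 255.372 = 1.5·F.
(-17/18)·F = -255.372  ⇒  F = 270.4.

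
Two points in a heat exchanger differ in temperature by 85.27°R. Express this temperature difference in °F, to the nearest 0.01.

Rankine and Fahrenheit degrees are the same size, so the interval is unchanged: 85.27.

85.27°F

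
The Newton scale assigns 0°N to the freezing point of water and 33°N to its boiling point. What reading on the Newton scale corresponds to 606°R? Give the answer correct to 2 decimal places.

First in Celsius: (606 - 491.67) × 5/9 = 63.5167°C.
Linearly onto the Newton scale: 0 + (63.5167 / 100) × (33 - 0) = 20.96°N.

20.96°N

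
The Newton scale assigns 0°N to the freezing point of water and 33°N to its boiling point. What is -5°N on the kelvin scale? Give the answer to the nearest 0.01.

Linear interpolation between the fixed points: C = (-5 - 0) × 100 / (33 - 0) = -15.1515°C.
Then -15.1515 + 273.15 = 258.00 K.

258.00 K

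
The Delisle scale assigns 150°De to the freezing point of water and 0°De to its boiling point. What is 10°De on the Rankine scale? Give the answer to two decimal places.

659.67°R

Linear interpolation between the fixed points: C = (10 - 150) × 100 / (0 - 150) = 93.3333°C.
Then 93.3333 × 1.8 + 491.67 = 659.67°R.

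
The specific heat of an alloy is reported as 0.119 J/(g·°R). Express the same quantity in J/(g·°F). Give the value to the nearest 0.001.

0.119 J/(g·°F)

The quantity depends on a temperature interval, so only the ratio of degree sizes applies; the offset between the scales is irrelevant.
A change of 1°F is a change of 1°R, so per °F the value is 0.119 × 1 = 0.119.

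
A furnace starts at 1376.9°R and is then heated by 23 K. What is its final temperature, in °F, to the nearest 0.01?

Initial temperature in Celsius: (1376.9 - 491.67) × 5/9 = 491.7944°C.
The 23 K change is an interval; Kelvin and Celsius degrees are the same size, so ΔC = +23°C.
Final Celsius temperature: 491.7944 + 23.0000 = 514.7944°C.
In Fahrenheit: 514.7944 × 1.8 + 32 = 958.63°F.

958.63°F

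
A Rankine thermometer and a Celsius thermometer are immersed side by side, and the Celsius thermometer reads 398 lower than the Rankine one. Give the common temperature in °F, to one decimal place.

Let x be the Rankine reading; then the Celsius reading is 5/9·x - 273.15.
(5/9·x - 273.15) - x = -398  ⇒  (-4/9)·x = -124.85  ⇒  x = 280.9125°R.
In Celsius: (280.9125 - 491.67) × 5/9 = -117.0875°C.
In Fahrenheit: -117.0875 × 1.8 + 32 = -178.8°F.

-178.8°F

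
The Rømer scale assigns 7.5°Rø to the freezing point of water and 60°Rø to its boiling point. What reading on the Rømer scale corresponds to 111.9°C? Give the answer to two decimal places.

66.25°Rø

Linearly onto the Rømer scale: 7.5 + (111.9000 / 100) × (60 - 7.5) = 66.25°Rø.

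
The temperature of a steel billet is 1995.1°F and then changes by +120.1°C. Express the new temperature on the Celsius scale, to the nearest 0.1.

Initial temperature in Celsius: (1995.1 - 32) × 5/9 = 1090.6111°C.
Final Celsius temperature: 1090.6111 + 120.1000 = 1210.7111°C.

1210.7°C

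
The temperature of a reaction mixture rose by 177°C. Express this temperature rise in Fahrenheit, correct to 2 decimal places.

318.60°F

For a temperature interval the offset drops out; only the factor 1.8 applies.
177 × 1.8 = 318.60.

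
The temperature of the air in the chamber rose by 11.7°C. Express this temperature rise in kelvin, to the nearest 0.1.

11.7 K

Celsius and kelvin degrees are the same size, so the interval is unchanged: 11.7.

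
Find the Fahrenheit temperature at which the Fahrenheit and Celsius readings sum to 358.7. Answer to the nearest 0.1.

Let F be the Fahrenheit reading. The Celsius reading is C = 5/9·F - 17.7778.
Require F + C = 358.7: (14/9)·F - 17.7778 = 358.7.
F = (358.7 + 17.7778) / (14/9) = 242.0.

242.0°F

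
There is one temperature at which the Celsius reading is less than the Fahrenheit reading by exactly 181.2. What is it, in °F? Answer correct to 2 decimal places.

367.70°F

Let F be the Fahrenheit reading. The Celsius reading is C = 5/9·F - 17.7778.
Require C - F = -181.2: (-4/9)·F - 17.7778 = -181.2.
F = (-181.2 + 17.7778) / (-4/9) = 367.70.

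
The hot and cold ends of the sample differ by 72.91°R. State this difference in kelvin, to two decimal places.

40.51 K

An interval of 1°R corresponds to 5/9 K.
72.91 × 5/9 = 40.51.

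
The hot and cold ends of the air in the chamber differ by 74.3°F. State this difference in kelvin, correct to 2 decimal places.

41.28 K

An interval of 1°F corresponds to 5/9 K.
74.3 × 5/9 = 41.28.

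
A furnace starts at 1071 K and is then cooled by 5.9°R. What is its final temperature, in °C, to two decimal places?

794.57°C

Initial temperature in Celsius: 1071 - 273.15 = 797.8500°C.
The 5.9°R change is an interval, so only the factor 5/9 applies: -5.9 × 5/9 = -3.2778°C.
Final Celsius temperature: 797.8500 - 3.2778 = 794.5722°C.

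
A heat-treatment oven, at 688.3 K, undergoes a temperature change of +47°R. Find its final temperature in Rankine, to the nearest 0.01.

Initial temperature in Celsius: 688.3 - 273.15 = 415.1500°C.
The 47°R change is an interval, so only the factor 5/9 applies: +47 × 5/9 = +26.1111°C.
Final Celsius temperature: 415.1500 + 26.1111 = 441.2611°C.
In Rankine: 441.2611 × 1.8 + 491.67 = 1285.94°R.

1285.94°R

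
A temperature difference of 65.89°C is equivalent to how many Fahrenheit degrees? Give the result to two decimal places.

118.60°F

Only the scale ratio 1.8 matters for a change in temperature.
65.89 × 1.8 = 118.60.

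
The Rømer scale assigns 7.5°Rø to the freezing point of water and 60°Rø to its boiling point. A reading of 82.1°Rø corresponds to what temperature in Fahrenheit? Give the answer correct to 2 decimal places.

Linear interpolation between the fixed points: C = (82.1 - 7.5) × 100 / (60 - 7.5) = 142.0952°C.
Then 142.0952 × 1.8 + 32 = 287.77°F.

287.77°F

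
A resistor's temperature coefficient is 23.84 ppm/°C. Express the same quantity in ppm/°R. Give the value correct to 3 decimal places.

13.244 ppm/°R

Since only a temperature interval is involved, the additive offset between the scales drops out.
A change of 1°R is a change of 5/9°C, so per °R the value is 23.84 × 5/9 = 13.244.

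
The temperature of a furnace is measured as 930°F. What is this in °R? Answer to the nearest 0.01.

In Celsius: (930 - 32) × 5/9 = 498.8889°C.
In Rankine: 498.8889 × 1.8 + 491.67 = 1389.67°R.

1389.67°R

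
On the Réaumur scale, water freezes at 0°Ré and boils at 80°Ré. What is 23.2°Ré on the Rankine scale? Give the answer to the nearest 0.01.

Linear interpolation between the fixed points: C = (23.2 - 0) × 100 / (80 - 0) = 29.0000°C.
Then 29.0000 × 1.8 + 491.67 = 543.87°R.

543.87°R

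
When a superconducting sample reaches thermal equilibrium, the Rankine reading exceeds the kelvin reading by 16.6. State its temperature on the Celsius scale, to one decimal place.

-252.4°C

Let x be the Rankine reading; then the kelvin reading is 5/9·x.
(5/9·x) - x = -16.6  ⇒  (-4/9)·x = -16.6  ⇒  x = 37.3500°R.
In Celsius: (37.35 - 491.67) × 5/9 = -252.4°C.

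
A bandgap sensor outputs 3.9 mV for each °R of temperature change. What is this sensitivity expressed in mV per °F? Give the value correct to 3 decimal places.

Since only a temperature interval is involved, the additive offset between the scales drops out.
A change of 1°F is a change of 1°R, so per °F the value is 3.9 × 1 = 3.900.

3.900 mV per °F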